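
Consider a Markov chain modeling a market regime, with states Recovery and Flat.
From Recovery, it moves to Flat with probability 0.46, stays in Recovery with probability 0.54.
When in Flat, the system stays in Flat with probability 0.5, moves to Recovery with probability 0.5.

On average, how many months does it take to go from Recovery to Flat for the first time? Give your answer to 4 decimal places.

2.1739

Let t(s) be the expected number of months to first reach Flat from state s, with t(Flat) = 0. Conditioning on the first month:
t(Recovery) = 1 + 0.54·t(Recovery)
Solving: t(Recovery) = 2.1739.
Expected months from Recovery to Flat: 2.1739.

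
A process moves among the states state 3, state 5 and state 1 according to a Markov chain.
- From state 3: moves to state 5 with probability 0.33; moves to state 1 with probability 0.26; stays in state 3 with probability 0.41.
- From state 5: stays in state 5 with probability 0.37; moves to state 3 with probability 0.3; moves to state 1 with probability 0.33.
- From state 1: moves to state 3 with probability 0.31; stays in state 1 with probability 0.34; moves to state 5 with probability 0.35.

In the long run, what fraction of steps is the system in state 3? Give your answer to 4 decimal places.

0.3406

Let the stationary distribution be π with π = πP and π_1 + π_2 + π_3 = 1.
π_1 = 0.41·π_1 + 0.3·π_2 + 0.31·π_3
π_2 = 0.33·π_1 + 0.37·π_2 + 0.35·π_3
Solving with the normalization constraint gives π = (0.3406, 0.3502, 0.3093).
So the stationary probability of state 3 is 0.3406.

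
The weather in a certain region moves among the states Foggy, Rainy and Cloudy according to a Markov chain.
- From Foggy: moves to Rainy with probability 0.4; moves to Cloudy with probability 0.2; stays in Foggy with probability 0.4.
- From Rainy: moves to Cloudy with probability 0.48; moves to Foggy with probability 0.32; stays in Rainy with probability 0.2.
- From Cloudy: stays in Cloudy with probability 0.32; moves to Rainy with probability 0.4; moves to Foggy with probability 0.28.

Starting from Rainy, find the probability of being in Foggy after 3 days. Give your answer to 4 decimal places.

Propagate the distribution vector 3 days from Rainy.
After 0 days: (0.0000, 1.0000, 0.0000)
After 1 day: (0.3200, 0.2000, 0.4800)
After 2 days: (0.3264, 0.3600, 0.3136)
After 3 days: (0.3336, 0.3280, 0.3384)
P(in Foggy after 3 days) = 0.3336

0.3336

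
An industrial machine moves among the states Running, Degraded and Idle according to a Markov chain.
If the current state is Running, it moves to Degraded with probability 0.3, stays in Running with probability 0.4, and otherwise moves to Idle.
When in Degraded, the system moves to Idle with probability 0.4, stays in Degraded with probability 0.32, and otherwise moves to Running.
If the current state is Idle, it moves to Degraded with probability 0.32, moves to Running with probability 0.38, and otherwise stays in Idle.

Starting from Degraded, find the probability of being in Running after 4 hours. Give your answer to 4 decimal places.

Propagate the distribution vector 4 hours from Degraded.
After 0 hours: (0.0000, 1.0000, 0.0000)
After 1 hour: (0.2800, 0.3200, 0.4000)
After 2 hours: (0.3536, 0.3144, 0.3320)
After 3 hours: (0.3556, 0.3129, 0.3314)
After 4 hours: (0.3558, 0.3129, 0.3313)
P(in Running after 4 hours) = 0.3558

0.3558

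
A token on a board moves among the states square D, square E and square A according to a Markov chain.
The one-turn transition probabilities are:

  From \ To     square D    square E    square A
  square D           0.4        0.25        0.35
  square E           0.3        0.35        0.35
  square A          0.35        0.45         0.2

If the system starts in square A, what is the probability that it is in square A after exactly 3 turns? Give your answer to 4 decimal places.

0.3020

Propagate the distribution vector 3 turns from square A.
After 0 turns: (0.0000, 0.0000, 1.0000)
After 1 turn: (0.3500, 0.4500, 0.2000)
After 2 turns: (0.3450, 0.3350, 0.3200)
After 3 turns: (0.3505, 0.3475, 0.3020)
P(in square A after 3 turns) = 0.3020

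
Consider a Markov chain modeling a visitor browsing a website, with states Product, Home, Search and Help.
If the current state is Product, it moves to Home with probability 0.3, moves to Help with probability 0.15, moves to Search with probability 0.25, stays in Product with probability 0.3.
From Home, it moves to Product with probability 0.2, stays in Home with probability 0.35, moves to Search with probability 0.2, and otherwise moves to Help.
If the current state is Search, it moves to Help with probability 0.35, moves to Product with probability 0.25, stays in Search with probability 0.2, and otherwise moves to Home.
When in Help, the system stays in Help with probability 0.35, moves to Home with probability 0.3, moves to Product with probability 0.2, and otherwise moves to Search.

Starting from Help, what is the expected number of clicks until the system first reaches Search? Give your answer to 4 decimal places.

5.3188

Let t(s) be the expected number of clicks to first reach Search from state s, with t(Search) = 0. Conditioning on the first click:
t(Product) = 1 + 0.3·t(Product) + 0.3·t(Home) + 0.15·t(Help)
t(Home) = 1 + 0.2·t(Product) + 0.35·t(Home) + 0.25·t(Help)
t(Help) = 1 + 0.2·t(Product) + 0.3·t(Home) + 0.35·t(Help)
Solving: t(Product) = 4.7278, t(Home) = 5.0389, t(Help) = 5.3188.
Expected clicks from Help to Search: 5.3188.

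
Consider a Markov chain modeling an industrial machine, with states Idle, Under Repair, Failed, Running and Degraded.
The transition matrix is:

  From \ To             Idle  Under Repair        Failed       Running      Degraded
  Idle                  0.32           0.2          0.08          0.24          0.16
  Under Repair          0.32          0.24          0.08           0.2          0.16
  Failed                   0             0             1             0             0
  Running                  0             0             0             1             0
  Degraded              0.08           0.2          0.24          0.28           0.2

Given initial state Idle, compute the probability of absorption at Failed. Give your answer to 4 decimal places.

0.3092

Let h(s) be the probability of absorption at Failed starting from transient state s. Then h(Failed) = 1 and h(Running) = 0. By first-step analysis:
h(Idle) = 0.32·h(Idle) + 0.2·h(Under Repair) + 0.08·1 + 0.24·0 + 0.16·h(Degraded)
h(Under Repair) = 0.32·h(Idle) + 0.24·h(Under Repair) + 0.08·1 + 0.2·0 + 0.16·h(Degraded)
h(Degraded) = 0.08·h(Idle) + 0.2·h(Under Repair) + 0.24·1 + 0.28·0 + 0.2·h(Degraded)
Solving: h(Idle) = 0.3092, h(Under Repair) = 0.3221, h(Degraded) = 0.4114.
Starting from Idle, the probability is 0.3092.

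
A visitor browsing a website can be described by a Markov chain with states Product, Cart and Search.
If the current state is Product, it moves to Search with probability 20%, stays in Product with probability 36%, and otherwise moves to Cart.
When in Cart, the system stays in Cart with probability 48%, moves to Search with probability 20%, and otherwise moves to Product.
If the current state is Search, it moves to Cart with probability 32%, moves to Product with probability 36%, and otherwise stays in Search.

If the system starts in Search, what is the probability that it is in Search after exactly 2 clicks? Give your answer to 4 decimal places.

Sum over the intermediate state after 1 click:
P = P(Search→Product)·P(Product→Search) + P(Search→Cart)·P(Cart→Search) + P(Search→Search)·P(Search→Search)
  = 0.36×0.2 + 0.32×0.2 + 0.32×0.32
  = 0.0720 + 0.0640 + 0.1024 = 0.2384

0.2384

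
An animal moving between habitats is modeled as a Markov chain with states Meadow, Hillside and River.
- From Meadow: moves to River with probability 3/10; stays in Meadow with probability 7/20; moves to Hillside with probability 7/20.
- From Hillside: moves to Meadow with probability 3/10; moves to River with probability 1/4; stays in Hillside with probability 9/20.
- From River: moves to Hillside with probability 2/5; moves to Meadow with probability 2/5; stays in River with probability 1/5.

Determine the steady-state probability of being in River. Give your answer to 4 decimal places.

Let the stationary distribution be π with π = πP and π_1 + π_2 + π_3 = 1.
π_1 = 0.35·π_1 + 0.3·π_2 + 0.4·π_3
π_2 = 0.35·π_1 + 0.45·π_2 + 0.4·π_3
Solving with the normalization constraint gives π = (0.3426, 0.4030, 0.2544).
So the stationary probability of River is 0.2544.

0.2544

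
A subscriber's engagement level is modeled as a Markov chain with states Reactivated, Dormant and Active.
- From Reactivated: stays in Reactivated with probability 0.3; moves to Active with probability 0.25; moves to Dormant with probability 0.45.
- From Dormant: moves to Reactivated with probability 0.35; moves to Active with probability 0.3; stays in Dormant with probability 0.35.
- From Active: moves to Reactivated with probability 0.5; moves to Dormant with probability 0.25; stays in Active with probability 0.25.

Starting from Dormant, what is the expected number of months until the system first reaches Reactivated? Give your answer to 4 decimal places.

2.5455

Let t(s) be the expected number of months to first reach Reactivated from state s, with t(Reactivated) = 0. Conditioning on the first month:
t(Dormant) = 1 + 0.35·t(Dormant) + 0.3·t(Active)
t(Active) = 1 + 0.25·t(Dormant) + 0.25·t(Active)
Solving: t(Dormant) = 2.5455, t(Active) = 2.1818.
Expected months from Dormant to Reactivated: 2.5455.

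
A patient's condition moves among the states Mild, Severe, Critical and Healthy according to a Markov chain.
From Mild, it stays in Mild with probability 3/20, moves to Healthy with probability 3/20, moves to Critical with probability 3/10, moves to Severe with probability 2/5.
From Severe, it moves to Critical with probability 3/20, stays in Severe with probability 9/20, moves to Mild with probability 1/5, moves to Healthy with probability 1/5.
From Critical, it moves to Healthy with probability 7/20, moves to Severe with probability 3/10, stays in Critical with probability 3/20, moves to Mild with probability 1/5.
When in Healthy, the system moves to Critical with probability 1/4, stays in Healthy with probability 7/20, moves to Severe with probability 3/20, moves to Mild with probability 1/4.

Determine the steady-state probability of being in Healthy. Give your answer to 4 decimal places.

Let the stationary distribution be π with π = πP and π_1 + π_2 + π_3 + π_4 = 1.
π_1 = 0.15·π_1 + 0.2·π_2 + 0.2·π_3 + 0.25·π_4
π_2 = 0.4·π_1 + 0.45·π_2 + 0.3·π_3 + 0.15·π_4
π_3 = 0.3·π_1 + 0.15·π_2 + 0.15·π_3 + 0.25·π_4
Solving with the normalization constraint gives π = (0.2028, 0.3310, 0.2064, 0.2598).
So the stationary probability of Healthy is 0.2598.

0.2598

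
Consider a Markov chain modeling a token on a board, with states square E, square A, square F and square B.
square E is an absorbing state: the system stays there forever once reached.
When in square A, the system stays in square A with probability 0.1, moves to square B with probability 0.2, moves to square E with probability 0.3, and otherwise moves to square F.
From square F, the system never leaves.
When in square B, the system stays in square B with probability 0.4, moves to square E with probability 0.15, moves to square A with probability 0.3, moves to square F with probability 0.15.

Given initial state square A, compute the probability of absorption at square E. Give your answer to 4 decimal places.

Let h(s) be the probability of absorption at square E starting from transient state s. Then h(square E) = 1 and h(square F) = 0. By first-step analysis:
h(square A) = 0.3·1 + 0.1·h(square A) + 0.4·0 + 0.2·h(square B)
h(square B) = 0.15·1 + 0.3·h(square A) + 0.15·0 + 0.4·h(square B)
Solving: h(square A) = 0.4375, h(square B) = 0.4688.
Starting from square A, the probability is 0.4375.

0.4375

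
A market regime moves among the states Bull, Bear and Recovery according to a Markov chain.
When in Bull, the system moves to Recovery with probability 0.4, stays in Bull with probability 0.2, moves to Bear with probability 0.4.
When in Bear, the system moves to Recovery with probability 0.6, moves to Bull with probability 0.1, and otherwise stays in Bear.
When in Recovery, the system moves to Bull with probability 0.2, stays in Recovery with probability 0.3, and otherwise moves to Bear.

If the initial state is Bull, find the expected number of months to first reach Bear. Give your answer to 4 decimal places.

2.2917

Let t(s) be the expected number of months to first reach Bear from state s, with t(Bear) = 0. Conditioning on the first month:
t(Bull) = 1 + 0.2·t(Bull) + 0.4·t(Recovery)
t(Recovery) = 1 + 0.2·t(Bull) + 0.3·t(Recovery)
Solving: t(Bull) = 2.2917, t(Recovery) = 2.0833.
Expected months from Bull to Bear: 2.2917.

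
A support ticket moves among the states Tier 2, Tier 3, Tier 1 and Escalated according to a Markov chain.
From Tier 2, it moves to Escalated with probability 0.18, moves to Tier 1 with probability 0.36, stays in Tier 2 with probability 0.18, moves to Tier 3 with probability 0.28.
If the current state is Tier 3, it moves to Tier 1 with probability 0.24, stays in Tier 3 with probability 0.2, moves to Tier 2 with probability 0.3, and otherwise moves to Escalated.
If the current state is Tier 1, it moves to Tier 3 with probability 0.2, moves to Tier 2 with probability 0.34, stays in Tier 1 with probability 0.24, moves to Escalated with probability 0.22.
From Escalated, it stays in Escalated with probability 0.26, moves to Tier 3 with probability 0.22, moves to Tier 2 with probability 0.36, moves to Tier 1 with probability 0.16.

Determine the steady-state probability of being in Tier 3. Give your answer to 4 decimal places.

0.2277

Let the stationary distribution be π with π = πP and π_1 + π_2 + π_3 + π_4 = 1.
π_1 = 0.18·π_1 + 0.3·π_2 + 0.34·π_3 + 0.36·π_4
π_2 = 0.28·π_1 + 0.2·π_2 + 0.2·π_3 + 0.22·π_4
π_3 = 0.36·π_1 + 0.24·π_2 + 0.24·π_3 + 0.16·π_4
Solving with the normalization constraint gives π = (0.2892, 0.2277, 0.2566, 0.2266).
So the stationary probability of Tier 3 is 0.2277.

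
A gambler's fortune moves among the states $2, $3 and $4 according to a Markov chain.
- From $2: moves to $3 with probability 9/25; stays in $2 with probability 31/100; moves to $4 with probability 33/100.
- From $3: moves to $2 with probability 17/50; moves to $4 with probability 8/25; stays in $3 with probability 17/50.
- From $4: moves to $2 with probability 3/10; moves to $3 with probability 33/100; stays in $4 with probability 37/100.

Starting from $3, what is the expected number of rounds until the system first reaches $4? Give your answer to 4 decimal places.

Let t(s) be the expected number of rounds to first reach $4 from state s, with t($4) = 0. Conditioning on the first round:
t($2) = 1 + 0.31·t($2) + 0.36·t($3)
t($3) = 1 + 0.34·t($2) + 0.34·t($3)
Solving: t($2) = 3.0631, t($3) = 3.0931.
Expected rounds from $3 to $4: 3.0931.

3.0931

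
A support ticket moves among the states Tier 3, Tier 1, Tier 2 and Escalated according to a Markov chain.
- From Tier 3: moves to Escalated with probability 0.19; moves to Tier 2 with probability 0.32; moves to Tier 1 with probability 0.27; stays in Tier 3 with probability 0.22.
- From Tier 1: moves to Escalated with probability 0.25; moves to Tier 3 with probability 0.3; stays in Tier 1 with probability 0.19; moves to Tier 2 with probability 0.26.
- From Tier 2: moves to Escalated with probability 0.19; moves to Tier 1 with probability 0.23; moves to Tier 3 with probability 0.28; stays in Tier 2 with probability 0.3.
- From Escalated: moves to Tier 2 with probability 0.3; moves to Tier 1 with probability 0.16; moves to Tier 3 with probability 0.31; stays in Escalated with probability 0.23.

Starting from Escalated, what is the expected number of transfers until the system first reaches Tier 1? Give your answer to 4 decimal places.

4.7226

Let t(s) be the expected number of transfers to first reach Tier 1 from state s, with t(Tier 1) = 0. Conditioning on the first transfer:
t(Tier 3) = 1 + 0.22·t(Tier 3) + 0.32·t(Tier 2) + 0.19·t(Escalated)
t(Tier 2) = 1 + 0.28·t(Tier 3) + 0.3·t(Tier 2) + 0.19·t(Escalated)
t(Escalated) = 1 + 0.31·t(Tier 3) + 0.3·t(Tier 2) + 0.23·t(Escalated)
Solving: t(Tier 3) = 4.2402, t(Tier 2) = 4.4065, t(Escalated) = 4.7226.
Expected transfers from Escalated to Tier 1: 4.7226.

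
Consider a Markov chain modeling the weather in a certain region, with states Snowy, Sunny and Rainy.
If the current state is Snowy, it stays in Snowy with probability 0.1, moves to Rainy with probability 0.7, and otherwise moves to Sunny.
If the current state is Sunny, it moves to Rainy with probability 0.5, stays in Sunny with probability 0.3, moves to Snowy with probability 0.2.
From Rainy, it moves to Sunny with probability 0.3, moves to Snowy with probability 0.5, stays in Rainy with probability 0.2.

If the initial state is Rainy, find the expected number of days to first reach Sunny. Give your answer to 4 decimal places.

Let t(s) be the expected number of days to first reach Sunny from state s, with t(Sunny) = 0. Conditioning on the first day:
t(Snowy) = 1 + 0.1·t(Snowy) + 0.7·t(Rainy)
t(Rainy) = 1 + 0.5·t(Snowy) + 0.2·t(Rainy)
Solving: t(Snowy) = 4.0541, t(Rainy) = 3.7838.
Expected days from Rainy to Sunny: 3.7838.

3.7838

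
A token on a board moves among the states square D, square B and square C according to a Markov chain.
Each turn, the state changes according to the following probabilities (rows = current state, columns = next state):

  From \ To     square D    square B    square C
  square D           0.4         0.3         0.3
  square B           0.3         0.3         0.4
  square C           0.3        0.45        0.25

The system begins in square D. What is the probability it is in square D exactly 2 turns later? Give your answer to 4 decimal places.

0.3400

Sum over the intermediate state after 1 turn:
P = P(square D→square D)·P(square D→square D) + P(square D→square B)·P(square B→square D) + P(square D→square C)·P(square C→square D)
  = 0.4×0.4 + 0.3×0.3 + 0.3×0.3
  = 0.1600 + 0.0900 + 0.0900 = 0.3400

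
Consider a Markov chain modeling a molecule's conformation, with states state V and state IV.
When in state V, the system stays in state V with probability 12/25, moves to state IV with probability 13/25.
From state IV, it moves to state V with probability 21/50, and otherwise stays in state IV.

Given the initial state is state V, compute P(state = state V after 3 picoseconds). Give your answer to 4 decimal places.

0.4469

Propagate the distribution vector 3 picoseconds from state V.
After 0 picoseconds: (1.0000, 0.0000)
After 1 picosecond: (0.4800, 0.5200)
After 2 picoseconds: (0.4488, 0.5512)
After 3 picoseconds: (0.4469, 0.5531)
P(in state V after 3 picoseconds) = 0.4469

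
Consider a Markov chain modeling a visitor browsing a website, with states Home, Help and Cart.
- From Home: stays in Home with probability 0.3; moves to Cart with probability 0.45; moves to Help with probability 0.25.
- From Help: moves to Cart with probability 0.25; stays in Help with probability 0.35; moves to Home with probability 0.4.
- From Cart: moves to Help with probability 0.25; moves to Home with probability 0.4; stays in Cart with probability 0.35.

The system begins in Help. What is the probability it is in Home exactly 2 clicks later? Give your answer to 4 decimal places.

0.3600

Sum over the intermediate state after 1 click:
P = P(Help→Home)·P(Home→Home) + P(Help→Help)·P(Help→Home) + P(Help→Cart)·P(Cart→Home)
  = 0.4×0.3 + 0.35×0.4 + 0.25×0.4
  = 0.1200 + 0.1400 + 0.1000 = 0.3600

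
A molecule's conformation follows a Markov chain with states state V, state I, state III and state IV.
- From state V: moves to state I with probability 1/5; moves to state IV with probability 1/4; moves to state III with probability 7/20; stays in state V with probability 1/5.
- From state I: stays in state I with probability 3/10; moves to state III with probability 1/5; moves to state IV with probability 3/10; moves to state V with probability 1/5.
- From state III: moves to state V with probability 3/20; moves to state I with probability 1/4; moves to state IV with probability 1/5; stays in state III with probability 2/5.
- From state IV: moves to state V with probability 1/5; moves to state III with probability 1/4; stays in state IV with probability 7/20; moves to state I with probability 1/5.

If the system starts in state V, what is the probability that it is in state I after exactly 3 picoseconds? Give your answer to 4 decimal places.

0.2394

Propagate the distribution vector 3 picoseconds from state V.
After 0 picoseconds: (1.0000, 0.0000, 0.0000, 0.0000)
After 1 picosecond: (0.2000, 0.2000, 0.3500, 0.2500)
After 2 picoseconds: (0.1825, 0.2375, 0.3125, 0.2675)
After 3 picoseconds: (0.1844, 0.2394, 0.3033, 0.2730)
P(in state I after 3 picoseconds) = 0.2394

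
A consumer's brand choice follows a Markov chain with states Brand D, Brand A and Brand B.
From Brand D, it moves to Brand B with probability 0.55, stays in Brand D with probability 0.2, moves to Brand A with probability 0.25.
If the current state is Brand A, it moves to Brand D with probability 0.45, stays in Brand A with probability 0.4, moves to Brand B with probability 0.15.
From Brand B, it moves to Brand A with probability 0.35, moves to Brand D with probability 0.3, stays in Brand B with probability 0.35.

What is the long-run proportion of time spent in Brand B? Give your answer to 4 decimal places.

Let the stationary distribution be π with π = πP and π_1 + π_2 + π_3 = 1.
π_1 = 0.2·π_1 + 0.45·π_2 + 0.3·π_3
π_2 = 0.25·π_1 + 0.4·π_2 + 0.35·π_3
Solving with the normalization constraint gives π = (0.3184, 0.3349, 0.3467).
So the stationary probability of Brand B is 0.3467.

0.3467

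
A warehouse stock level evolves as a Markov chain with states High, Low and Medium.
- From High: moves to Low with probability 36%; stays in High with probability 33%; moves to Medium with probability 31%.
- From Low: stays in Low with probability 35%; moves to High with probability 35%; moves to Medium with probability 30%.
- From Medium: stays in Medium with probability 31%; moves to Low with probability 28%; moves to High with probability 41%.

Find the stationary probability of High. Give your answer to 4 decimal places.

Let the stationary distribution be π with π = πP and π_1 + π_2 + π_3 = 1.
π_1 = 0.33·π_1 + 0.35·π_2 + 0.41·π_3
π_2 = 0.36·π_1 + 0.35·π_2 + 0.28·π_3
Solving with the normalization constraint gives π = (0.3612, 0.3321, 0.3067).
So the stationary probability of High is 0.3612.

0.3612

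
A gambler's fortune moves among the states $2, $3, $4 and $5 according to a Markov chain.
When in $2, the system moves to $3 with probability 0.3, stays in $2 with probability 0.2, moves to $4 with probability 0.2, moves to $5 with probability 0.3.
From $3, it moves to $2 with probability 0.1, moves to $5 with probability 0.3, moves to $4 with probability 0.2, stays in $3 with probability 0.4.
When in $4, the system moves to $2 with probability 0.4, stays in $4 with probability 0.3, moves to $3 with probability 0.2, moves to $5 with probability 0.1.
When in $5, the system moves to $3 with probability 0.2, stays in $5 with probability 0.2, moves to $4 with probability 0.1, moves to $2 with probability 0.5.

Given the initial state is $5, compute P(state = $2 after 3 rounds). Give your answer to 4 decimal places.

0.2870

Propagate the distribution vector 3 rounds from $5.
After 0 rounds: (0.0000, 0.0000, 0.0000, 1.0000)
After 1 round: (0.5000, 0.2000, 0.1000, 0.2000)
After 2 rounds: (0.2600, 0.2900, 0.1900, 0.2600)
After 3 rounds: (0.2870, 0.2840, 0.1930, 0.2360)
P(in $2 after 3 rounds) = 0.2870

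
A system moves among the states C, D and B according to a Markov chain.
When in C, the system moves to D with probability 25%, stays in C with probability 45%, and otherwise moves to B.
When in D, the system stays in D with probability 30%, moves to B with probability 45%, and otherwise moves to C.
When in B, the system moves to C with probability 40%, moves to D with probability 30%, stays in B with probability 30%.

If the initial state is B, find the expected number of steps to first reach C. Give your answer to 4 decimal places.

Let t(s) be the expected number of steps to first reach C from state s, with t(C) = 0. Conditioning on the first step:
t(D) = 1 + 0.3·t(D) + 0.45·t(B)
t(B) = 1 + 0.3·t(D) + 0.3·t(B)
Solving: t(D) = 3.2394, t(B) = 2.8169.
Expected steps from B to C: 2.8169.

2.8169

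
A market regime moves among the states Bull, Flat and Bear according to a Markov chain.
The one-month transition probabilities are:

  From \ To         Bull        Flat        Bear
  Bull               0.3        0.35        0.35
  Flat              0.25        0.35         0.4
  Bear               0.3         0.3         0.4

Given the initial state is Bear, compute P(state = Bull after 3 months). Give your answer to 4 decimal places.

Propagate the distribution vector 3 months from Bear.
After 0 months: (0.0000, 0.0000, 1.0000)
After 1 month: (0.3000, 0.3000, 0.4000)
After 2 months: (0.2850, 0.3300, 0.3850)
After 3 months: (0.2835, 0.3308, 0.3858)
P(in Bull after 3 months) = 0.2835

0.2835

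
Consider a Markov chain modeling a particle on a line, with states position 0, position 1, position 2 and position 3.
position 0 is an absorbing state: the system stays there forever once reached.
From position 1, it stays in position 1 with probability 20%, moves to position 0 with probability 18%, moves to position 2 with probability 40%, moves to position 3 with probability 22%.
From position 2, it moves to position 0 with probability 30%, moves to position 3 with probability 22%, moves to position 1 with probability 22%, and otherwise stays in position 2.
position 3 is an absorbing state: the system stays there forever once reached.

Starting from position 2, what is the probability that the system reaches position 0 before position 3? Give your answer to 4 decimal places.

0.5548

Let h(s) be the probability of absorption at position 0 starting from transient state s. Then h(position 0) = 1 and h(position 3) = 0. By first-step analysis:
h(position 1) = 0.18·1 + 0.2·h(position 1) + 0.4·h(position 2) + 0.22·0
h(position 2) = 0.3·1 + 0.22·h(position 1) + 0.26·h(position 2) + 0.22·0
Solving: h(position 1) = 0.5024, h(position 2) = 0.5548.
Starting from position 2, the probability is 0.5548.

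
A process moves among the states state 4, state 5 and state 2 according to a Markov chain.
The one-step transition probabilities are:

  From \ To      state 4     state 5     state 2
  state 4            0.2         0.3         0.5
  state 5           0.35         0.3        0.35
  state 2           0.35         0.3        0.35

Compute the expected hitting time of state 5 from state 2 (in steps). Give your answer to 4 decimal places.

Let t(s) be the expected number of steps to first reach state 5 from state s, with t(state 5) = 0. Conditioning on the first step:
t(state 4) = 1 + 0.2·t(state 4) + 0.5·t(state 2)
t(state 2) = 1 + 0.35·t(state 4) + 0.35·t(state 2)
Solving: t(state 4) = 3.3333, t(state 2) = 3.3333.
Expected steps from state 2 to state 5: 3.3333.

3.3333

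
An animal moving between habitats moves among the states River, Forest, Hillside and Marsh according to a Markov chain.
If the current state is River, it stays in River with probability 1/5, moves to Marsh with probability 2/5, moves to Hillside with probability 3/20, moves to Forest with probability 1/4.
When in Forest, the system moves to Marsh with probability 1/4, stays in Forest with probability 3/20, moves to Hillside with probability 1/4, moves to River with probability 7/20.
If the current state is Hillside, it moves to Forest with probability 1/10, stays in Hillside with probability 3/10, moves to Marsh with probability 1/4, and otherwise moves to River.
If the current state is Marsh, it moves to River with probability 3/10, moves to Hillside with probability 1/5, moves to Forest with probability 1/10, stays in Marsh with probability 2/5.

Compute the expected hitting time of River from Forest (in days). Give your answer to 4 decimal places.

2.9825

Let t(s) be the expected number of days to first reach River from state s, with t(River) = 0. Conditioning on the first day:
t(Forest) = 1 + 0.15·t(Forest) + 0.25·t(Hillside) + 0.25·t(Marsh)
t(Hillside) = 1 + 0.1·t(Forest) + 0.3·t(Hillside) + 0.25·t(Marsh)
t(Marsh) = 1 + 0.1·t(Forest) + 0.2·t(Hillside) + 0.4·t(Marsh)
Solving: t(Forest) = 2.9825, t(Hillside) = 2.9825, t(Marsh) = 3.1579.
Expected days from Forest to River: 2.9825.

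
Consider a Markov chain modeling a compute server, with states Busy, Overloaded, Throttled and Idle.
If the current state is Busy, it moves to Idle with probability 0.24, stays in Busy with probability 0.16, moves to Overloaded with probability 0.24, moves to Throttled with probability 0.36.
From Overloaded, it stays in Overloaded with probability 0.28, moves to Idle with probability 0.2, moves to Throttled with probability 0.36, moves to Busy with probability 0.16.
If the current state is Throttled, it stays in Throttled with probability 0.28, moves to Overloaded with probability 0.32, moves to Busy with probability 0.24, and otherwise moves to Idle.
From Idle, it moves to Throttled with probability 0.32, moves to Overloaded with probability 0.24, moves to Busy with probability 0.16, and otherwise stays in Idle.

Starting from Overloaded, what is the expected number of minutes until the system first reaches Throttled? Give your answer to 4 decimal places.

2.8488

Let t(s) be the expected number of minutes to first reach Throttled from state s, with t(Throttled) = 0. Conditioning on the first minute:
t(Busy) = 1 + 0.16·t(Busy) + 0.24·t(Overloaded) + 0.24·t(Idle)
t(Overloaded) = 1 + 0.16·t(Busy) + 0.28·t(Overloaded) + 0.2·t(Idle)
t(Idle) = 1 + 0.16·t(Busy) + 0.24·t(Overloaded) + 0.28·t(Idle)
Solving: t(Busy) = 2.8537, t(Overloaded) = 2.8488, t(Idle) = 2.9727.
Expected minutes from Overloaded to Throttled: 2.8488.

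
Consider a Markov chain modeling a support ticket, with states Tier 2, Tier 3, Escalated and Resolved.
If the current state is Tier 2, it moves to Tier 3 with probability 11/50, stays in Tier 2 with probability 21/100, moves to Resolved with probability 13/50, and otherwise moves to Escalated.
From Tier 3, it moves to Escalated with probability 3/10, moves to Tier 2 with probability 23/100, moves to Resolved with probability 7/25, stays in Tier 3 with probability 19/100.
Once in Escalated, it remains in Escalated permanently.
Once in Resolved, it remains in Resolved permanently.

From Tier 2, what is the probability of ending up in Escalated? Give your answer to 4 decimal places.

Let h(s) be the probability of absorption at Escalated starting from transient state s. Then h(Escalated) = 1 and h(Resolved) = 0. By first-step analysis:
h(Tier 2) = 0.21·h(Tier 2) + 0.22·h(Tier 3) + 0.31·1 + 0.26·0
h(Tier 3) = 0.23·h(Tier 2) + 0.19·h(Tier 3) + 0.3·1 + 0.28·0
Solving: h(Tier 2) = 0.5381, h(Tier 3) = 0.5232.
Starting from Tier 2, the probability is 0.5381.

0.5381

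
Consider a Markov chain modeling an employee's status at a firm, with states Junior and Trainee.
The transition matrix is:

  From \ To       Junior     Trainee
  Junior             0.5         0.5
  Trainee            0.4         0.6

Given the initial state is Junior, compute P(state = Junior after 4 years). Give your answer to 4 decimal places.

Propagate the distribution vector 4 years from Junior.
After 0 years: (1.0000, 0.0000)
After 1 year: (0.5000, 0.5000)
After 2 years: (0.4500, 0.5500)
After 3 years: (0.4450, 0.5550)
After 4 years: (0.4445, 0.5555)
P(in Junior after 4 years) = 0.4445

0.4445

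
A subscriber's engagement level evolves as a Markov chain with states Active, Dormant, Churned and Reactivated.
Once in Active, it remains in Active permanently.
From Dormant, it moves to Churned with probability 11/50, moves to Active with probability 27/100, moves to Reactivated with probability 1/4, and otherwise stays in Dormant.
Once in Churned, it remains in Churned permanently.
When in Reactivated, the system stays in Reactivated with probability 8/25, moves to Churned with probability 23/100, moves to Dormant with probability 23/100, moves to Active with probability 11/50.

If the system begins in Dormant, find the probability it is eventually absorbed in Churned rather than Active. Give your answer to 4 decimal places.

Let h(s) be the probability of absorption at Churned starting from transient state s. Then h(Churned) = 1 and h(Active) = 0. By first-step analysis:
h(Dormant) = 0.27·0 + 0.26·h(Dormant) + 0.22·1 + 0.25·h(Reactivated)
h(Reactivated) = 0.22·0 + 0.23·h(Dormant) + 0.23·1 + 0.32·h(Reactivated)
Solving: h(Dormant) = 0.4647, h(Reactivated) = 0.4954.
Starting from Dormant, the probability is 0.4647.

0.4647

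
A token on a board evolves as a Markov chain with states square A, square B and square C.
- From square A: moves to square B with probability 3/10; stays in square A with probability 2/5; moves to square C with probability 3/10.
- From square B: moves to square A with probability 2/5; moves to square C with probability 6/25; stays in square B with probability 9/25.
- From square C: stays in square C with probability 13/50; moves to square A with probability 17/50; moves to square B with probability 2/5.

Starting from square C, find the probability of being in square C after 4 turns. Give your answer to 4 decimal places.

Propagate the distribution vector 4 turns from square C.
After 0 turns: (0.0000, 0.0000, 1.0000)
After 1 turn: (0.3400, 0.4000, 0.2600)
After 2 turns: (0.3844, 0.3500, 0.2656)
After 3 turns: (0.3841, 0.3476, 0.2684)
After 4 turns: (0.3839, 0.3477, 0.2684)
P(in square C after 4 turns) = 0.2684

0.2684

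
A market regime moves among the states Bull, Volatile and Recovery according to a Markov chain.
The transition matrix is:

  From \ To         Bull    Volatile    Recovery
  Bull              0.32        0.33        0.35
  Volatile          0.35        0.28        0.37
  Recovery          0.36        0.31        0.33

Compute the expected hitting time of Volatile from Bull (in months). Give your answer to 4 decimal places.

3.0947

Let t(s) be the expected number of months to first reach Volatile from state s, with t(Volatile) = 0. Conditioning on the first month:
t(Bull) = 1 + 0.32·t(Bull) + 0.35·t(Recovery)
t(Recovery) = 1 + 0.36·t(Bull) + 0.33·t(Recovery)
Solving: t(Bull) = 3.0947, t(Recovery) = 3.1553.
Expected months from Bull to Volatile: 3.0947.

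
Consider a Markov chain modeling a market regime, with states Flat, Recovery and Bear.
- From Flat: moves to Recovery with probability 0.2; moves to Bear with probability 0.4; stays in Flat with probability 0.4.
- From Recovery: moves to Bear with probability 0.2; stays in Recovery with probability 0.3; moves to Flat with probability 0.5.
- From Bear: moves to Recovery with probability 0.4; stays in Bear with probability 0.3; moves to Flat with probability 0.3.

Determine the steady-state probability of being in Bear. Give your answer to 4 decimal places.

0.3107

Let the stationary distribution be π with π = πP and π_1 + π_2 + π_3 = 1.
π_1 = 0.4·π_1 + 0.5·π_2 + 0.3·π_3
π_2 = 0.2·π_1 + 0.3·π_2 + 0.4·π_3
Solving with the normalization constraint gives π = (0.3981, 0.2913, 0.3107).
So the stationary probability of Bear is 0.3107.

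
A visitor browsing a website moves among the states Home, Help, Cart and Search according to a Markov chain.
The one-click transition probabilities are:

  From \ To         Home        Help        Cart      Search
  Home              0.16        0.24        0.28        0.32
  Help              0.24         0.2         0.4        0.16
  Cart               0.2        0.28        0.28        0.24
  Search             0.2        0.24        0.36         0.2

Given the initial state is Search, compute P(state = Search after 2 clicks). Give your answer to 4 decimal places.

0.2288

Propagate the distribution vector 2 clicks from Search.
After 0 clicks: (0.0000, 0.0000, 0.0000, 1.0000)
After 1 click: (0.2000, 0.2400, 0.3600, 0.2000)
After 2 clicks: (0.2016, 0.2448, 0.3248, 0.2288)
P(in Search after 2 clicks) = 0.2288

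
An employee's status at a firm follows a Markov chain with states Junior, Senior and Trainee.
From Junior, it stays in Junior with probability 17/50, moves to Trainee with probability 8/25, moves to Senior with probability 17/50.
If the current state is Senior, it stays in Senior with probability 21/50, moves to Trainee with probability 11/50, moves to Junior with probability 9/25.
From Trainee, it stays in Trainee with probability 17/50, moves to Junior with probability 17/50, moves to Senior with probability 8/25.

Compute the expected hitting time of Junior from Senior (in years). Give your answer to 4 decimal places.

2.8169

Let t(s) be the expected number of years to first reach Junior from state s, with t(Junior) = 0. Conditioning on the first year:
t(Senior) = 1 + 0.42·t(Senior) + 0.22·t(Trainee)
t(Trainee) = 1 + 0.32·t(Senior) + 0.34·t(Trainee)
Solving: t(Senior) = 2.8169, t(Trainee) = 2.8809.
Expected years from Senior to Junior: 2.8169.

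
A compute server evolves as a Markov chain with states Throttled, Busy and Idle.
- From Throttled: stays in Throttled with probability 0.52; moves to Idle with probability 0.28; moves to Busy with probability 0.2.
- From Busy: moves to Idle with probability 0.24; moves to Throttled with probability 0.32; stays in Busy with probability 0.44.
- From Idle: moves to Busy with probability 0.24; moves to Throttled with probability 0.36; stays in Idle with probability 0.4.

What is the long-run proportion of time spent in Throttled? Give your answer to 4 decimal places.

0.4153

Let the stationary distribution be π with π = πP and π_1 + π_2 + π_3 = 1.
π_1 = 0.52·π_1 + 0.32·π_2 + 0.36·π_3
π_2 = 0.2·π_1 + 0.44·π_2 + 0.24·π_3
Solving with the normalization constraint gives π = (0.4153, 0.2792, 0.3055).
So the stationary probability of Throttled is 0.4153.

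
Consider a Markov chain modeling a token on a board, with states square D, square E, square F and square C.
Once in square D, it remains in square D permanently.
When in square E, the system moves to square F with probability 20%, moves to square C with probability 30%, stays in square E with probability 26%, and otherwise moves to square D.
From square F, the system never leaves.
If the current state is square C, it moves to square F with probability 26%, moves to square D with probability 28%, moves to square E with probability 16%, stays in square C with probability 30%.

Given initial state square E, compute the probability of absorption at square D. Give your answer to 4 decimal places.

Let h(s) be the probability of absorption at square D starting from transient state s. Then h(square D) = 1 and h(square F) = 0. By first-step analysis:
h(square E) = 0.24·1 + 0.26·h(square E) + 0.2·0 + 0.3·h(square C)
h(square C) = 0.28·1 + 0.16·h(square E) + 0.26·0 + 0.3·h(square C)
Solving: h(square E) = 0.5362, h(square C) = 0.5226.
Starting from square E, the probability is 0.5362.

0.5362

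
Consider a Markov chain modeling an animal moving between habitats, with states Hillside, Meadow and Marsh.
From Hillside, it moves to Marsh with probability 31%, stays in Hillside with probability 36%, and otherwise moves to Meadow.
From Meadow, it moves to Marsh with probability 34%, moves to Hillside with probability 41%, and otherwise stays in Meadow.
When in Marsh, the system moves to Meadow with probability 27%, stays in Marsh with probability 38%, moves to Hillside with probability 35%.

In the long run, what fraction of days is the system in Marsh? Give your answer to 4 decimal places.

0.3426

Let the stationary distribution be π with π = πP and π_1 + π_2 + π_3 = 1.
π_1 = 0.36·π_1 + 0.41·π_2 + 0.35·π_3
π_2 = 0.33·π_1 + 0.25·π_2 + 0.27·π_3
Solving with the normalization constraint gives π = (0.3709, 0.2865, 0.3426).
So the stationary probability of Marsh is 0.3426.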